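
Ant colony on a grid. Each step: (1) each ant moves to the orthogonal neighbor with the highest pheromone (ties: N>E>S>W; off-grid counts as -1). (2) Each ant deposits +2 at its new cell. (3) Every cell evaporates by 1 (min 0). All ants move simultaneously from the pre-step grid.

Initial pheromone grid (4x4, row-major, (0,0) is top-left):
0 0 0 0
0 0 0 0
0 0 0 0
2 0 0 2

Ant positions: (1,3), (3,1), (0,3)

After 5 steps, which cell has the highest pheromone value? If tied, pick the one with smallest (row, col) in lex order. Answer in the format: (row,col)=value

Step 1: ant0:(1,3)->N->(0,3) | ant1:(3,1)->W->(3,0) | ant2:(0,3)->S->(1,3)
  grid max=3 at (3,0)
Step 2: ant0:(0,3)->S->(1,3) | ant1:(3,0)->N->(2,0) | ant2:(1,3)->N->(0,3)
  grid max=2 at (0,3)
Step 3: ant0:(1,3)->N->(0,3) | ant1:(2,0)->S->(3,0) | ant2:(0,3)->S->(1,3)
  grid max=3 at (0,3)
Step 4: ant0:(0,3)->S->(1,3) | ant1:(3,0)->N->(2,0) | ant2:(1,3)->N->(0,3)
  grid max=4 at (0,3)
Step 5: ant0:(1,3)->N->(0,3) | ant1:(2,0)->S->(3,0) | ant2:(0,3)->S->(1,3)
  grid max=5 at (0,3)
Final grid:
  0 0 0 5
  0 0 0 5
  0 0 0 0
  3 0 0 0
Max pheromone 5 at (0,3)

Answer: (0,3)=5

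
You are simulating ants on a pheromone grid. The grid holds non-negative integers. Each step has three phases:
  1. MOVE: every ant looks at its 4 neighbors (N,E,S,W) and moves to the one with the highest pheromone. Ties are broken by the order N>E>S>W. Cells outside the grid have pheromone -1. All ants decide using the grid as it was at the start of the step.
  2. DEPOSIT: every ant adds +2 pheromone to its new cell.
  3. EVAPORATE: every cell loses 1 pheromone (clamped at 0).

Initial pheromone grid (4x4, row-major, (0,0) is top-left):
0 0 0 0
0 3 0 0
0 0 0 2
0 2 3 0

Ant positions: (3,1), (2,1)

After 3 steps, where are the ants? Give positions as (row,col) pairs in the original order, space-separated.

Step 1: ant0:(3,1)->E->(3,2) | ant1:(2,1)->N->(1,1)
  grid max=4 at (1,1)
Step 2: ant0:(3,2)->W->(3,1) | ant1:(1,1)->N->(0,1)
  grid max=3 at (1,1)
Step 3: ant0:(3,1)->E->(3,2) | ant1:(0,1)->S->(1,1)
  grid max=4 at (1,1)

(3,2) (1,1)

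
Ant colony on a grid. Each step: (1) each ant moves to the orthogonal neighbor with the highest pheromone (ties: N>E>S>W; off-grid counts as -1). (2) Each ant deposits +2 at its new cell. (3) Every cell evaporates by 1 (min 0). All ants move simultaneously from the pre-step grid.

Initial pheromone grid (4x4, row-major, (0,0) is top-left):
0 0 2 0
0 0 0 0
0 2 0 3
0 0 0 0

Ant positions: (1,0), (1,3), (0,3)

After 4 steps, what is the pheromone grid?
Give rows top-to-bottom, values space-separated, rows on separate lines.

After step 1: ants at (0,0),(2,3),(0,2)
  1 0 3 0
  0 0 0 0
  0 1 0 4
  0 0 0 0
After step 2: ants at (0,1),(1,3),(0,3)
  0 1 2 1
  0 0 0 1
  0 0 0 3
  0 0 0 0
After step 3: ants at (0,2),(2,3),(0,2)
  0 0 5 0
  0 0 0 0
  0 0 0 4
  0 0 0 0
After step 4: ants at (0,3),(1,3),(0,3)
  0 0 4 3
  0 0 0 1
  0 0 0 3
  0 0 0 0

0 0 4 3
0 0 0 1
0 0 0 3
0 0 0 0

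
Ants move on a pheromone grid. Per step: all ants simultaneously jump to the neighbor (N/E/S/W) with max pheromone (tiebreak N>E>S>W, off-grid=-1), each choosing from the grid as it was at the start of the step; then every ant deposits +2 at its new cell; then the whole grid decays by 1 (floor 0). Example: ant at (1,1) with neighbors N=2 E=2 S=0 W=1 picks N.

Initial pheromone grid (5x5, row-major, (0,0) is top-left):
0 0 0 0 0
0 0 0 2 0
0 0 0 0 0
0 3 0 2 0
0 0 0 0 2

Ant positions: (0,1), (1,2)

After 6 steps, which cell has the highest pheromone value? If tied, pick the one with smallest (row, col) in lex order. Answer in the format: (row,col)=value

Step 1: ant0:(0,1)->E->(0,2) | ant1:(1,2)->E->(1,3)
  grid max=3 at (1,3)
Step 2: ant0:(0,2)->E->(0,3) | ant1:(1,3)->N->(0,3)
  grid max=3 at (0,3)
Step 3: ant0:(0,3)->S->(1,3) | ant1:(0,3)->S->(1,3)
  grid max=5 at (1,3)
Step 4: ant0:(1,3)->N->(0,3) | ant1:(1,3)->N->(0,3)
  grid max=5 at (0,3)
Step 5: ant0:(0,3)->S->(1,3) | ant1:(0,3)->S->(1,3)
  grid max=7 at (1,3)
Step 6: ant0:(1,3)->N->(0,3) | ant1:(1,3)->N->(0,3)
  grid max=7 at (0,3)
Final grid:
  0 0 0 7 0
  0 0 0 6 0
  0 0 0 0 0
  0 0 0 0 0
  0 0 0 0 0
Max pheromone 7 at (0,3)

Answer: (0,3)=7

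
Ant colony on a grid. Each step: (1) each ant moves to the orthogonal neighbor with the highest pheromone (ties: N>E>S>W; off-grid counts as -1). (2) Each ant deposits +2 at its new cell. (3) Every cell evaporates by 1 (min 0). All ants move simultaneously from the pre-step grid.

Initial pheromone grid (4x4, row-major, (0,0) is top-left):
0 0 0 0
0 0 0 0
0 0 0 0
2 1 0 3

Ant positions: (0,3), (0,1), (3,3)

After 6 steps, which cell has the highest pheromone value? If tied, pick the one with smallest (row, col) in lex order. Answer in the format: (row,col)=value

Step 1: ant0:(0,3)->S->(1,3) | ant1:(0,1)->E->(0,2) | ant2:(3,3)->N->(2,3)
  grid max=2 at (3,3)
Step 2: ant0:(1,3)->S->(2,3) | ant1:(0,2)->E->(0,3) | ant2:(2,3)->S->(3,3)
  grid max=3 at (3,3)
Step 3: ant0:(2,3)->S->(3,3) | ant1:(0,3)->S->(1,3) | ant2:(3,3)->N->(2,3)
  grid max=4 at (3,3)
Step 4: ant0:(3,3)->N->(2,3) | ant1:(1,3)->S->(2,3) | ant2:(2,3)->S->(3,3)
  grid max=6 at (2,3)
Step 5: ant0:(2,3)->S->(3,3) | ant1:(2,3)->S->(3,3) | ant2:(3,3)->N->(2,3)
  grid max=8 at (3,3)
Step 6: ant0:(3,3)->N->(2,3) | ant1:(3,3)->N->(2,3) | ant2:(2,3)->S->(3,3)
  grid max=10 at (2,3)
Final grid:
  0 0 0 0
  0 0 0 0
  0 0 0 10
  0 0 0 9
Max pheromone 10 at (2,3)

Answer: (2,3)=10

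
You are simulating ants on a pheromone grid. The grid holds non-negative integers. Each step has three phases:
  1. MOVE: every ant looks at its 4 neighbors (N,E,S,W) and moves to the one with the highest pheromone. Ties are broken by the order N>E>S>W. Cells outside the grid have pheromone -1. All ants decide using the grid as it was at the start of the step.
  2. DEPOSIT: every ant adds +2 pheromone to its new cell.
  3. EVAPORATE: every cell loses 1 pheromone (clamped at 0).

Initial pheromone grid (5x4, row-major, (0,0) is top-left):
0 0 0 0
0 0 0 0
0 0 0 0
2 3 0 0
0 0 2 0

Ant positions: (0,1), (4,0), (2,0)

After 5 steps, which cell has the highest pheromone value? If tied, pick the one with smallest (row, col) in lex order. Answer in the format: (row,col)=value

Answer: (3,0)=9

Derivation:
Step 1: ant0:(0,1)->E->(0,2) | ant1:(4,0)->N->(3,0) | ant2:(2,0)->S->(3,0)
  grid max=5 at (3,0)
Step 2: ant0:(0,2)->E->(0,3) | ant1:(3,0)->E->(3,1) | ant2:(3,0)->E->(3,1)
  grid max=5 at (3,1)
Step 3: ant0:(0,3)->S->(1,3) | ant1:(3,1)->W->(3,0) | ant2:(3,1)->W->(3,0)
  grid max=7 at (3,0)
Step 4: ant0:(1,3)->N->(0,3) | ant1:(3,0)->E->(3,1) | ant2:(3,0)->E->(3,1)
  grid max=7 at (3,1)
Step 5: ant0:(0,3)->S->(1,3) | ant1:(3,1)->W->(3,0) | ant2:(3,1)->W->(3,0)
  grid max=9 at (3,0)
Final grid:
  0 0 0 0
  0 0 0 1
  0 0 0 0
  9 6 0 0
  0 0 0 0
Max pheromone 9 at (3,0)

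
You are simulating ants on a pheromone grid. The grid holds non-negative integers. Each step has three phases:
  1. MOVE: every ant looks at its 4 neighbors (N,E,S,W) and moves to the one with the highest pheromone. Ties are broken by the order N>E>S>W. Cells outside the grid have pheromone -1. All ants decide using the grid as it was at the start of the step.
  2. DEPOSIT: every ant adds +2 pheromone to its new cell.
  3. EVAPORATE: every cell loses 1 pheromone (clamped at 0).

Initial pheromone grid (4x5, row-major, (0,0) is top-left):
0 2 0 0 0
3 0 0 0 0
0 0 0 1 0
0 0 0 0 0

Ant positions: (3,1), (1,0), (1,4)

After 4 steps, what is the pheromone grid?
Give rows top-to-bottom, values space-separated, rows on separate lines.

After step 1: ants at (2,1),(0,0),(0,4)
  1 1 0 0 1
  2 0 0 0 0
  0 1 0 0 0
  0 0 0 0 0
After step 2: ants at (1,1),(1,0),(1,4)
  0 0 0 0 0
  3 1 0 0 1
  0 0 0 0 0
  0 0 0 0 0
After step 3: ants at (1,0),(1,1),(0,4)
  0 0 0 0 1
  4 2 0 0 0
  0 0 0 0 0
  0 0 0 0 0
After step 4: ants at (1,1),(1,0),(1,4)
  0 0 0 0 0
  5 3 0 0 1
  0 0 0 0 0
  0 0 0 0 0

0 0 0 0 0
5 3 0 0 1
0 0 0 0 0
0 0 0 0 0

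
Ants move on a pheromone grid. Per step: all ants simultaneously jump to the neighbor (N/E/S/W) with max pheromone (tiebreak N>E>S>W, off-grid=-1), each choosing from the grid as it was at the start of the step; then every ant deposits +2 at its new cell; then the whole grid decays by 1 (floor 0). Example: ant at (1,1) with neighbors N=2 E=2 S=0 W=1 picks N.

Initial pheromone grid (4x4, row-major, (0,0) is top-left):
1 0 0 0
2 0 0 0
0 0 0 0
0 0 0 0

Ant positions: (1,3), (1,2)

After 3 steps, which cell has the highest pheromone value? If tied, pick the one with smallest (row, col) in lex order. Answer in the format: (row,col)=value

Answer: (0,2)=3

Derivation:
Step 1: ant0:(1,3)->N->(0,3) | ant1:(1,2)->N->(0,2)
  grid max=1 at (0,2)
Step 2: ant0:(0,3)->W->(0,2) | ant1:(0,2)->E->(0,3)
  grid max=2 at (0,2)
Step 3: ant0:(0,2)->E->(0,3) | ant1:(0,3)->W->(0,2)
  grid max=3 at (0,2)
Final grid:
  0 0 3 3
  0 0 0 0
  0 0 0 0
  0 0 0 0
Max pheromone 3 at (0,2)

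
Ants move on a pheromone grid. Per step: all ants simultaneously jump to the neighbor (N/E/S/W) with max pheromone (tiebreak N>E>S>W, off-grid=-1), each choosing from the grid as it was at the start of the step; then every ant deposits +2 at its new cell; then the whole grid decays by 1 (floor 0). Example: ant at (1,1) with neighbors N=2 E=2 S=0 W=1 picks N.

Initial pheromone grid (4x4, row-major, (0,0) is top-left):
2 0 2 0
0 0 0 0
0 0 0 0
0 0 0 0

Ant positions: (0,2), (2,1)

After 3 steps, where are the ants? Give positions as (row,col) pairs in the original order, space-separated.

Step 1: ant0:(0,2)->E->(0,3) | ant1:(2,1)->N->(1,1)
  grid max=1 at (0,0)
Step 2: ant0:(0,3)->W->(0,2) | ant1:(1,1)->N->(0,1)
  grid max=2 at (0,2)
Step 3: ant0:(0,2)->W->(0,1) | ant1:(0,1)->E->(0,2)
  grid max=3 at (0,2)

(0,1) (0,2)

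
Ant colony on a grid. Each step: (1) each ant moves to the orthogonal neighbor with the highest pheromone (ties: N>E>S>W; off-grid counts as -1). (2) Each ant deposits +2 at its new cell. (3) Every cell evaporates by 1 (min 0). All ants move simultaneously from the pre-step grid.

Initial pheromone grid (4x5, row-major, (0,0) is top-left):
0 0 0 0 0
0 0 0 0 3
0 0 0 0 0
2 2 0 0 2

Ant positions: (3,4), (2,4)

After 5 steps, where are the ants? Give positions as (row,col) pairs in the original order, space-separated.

Step 1: ant0:(3,4)->N->(2,4) | ant1:(2,4)->N->(1,4)
  grid max=4 at (1,4)
Step 2: ant0:(2,4)->N->(1,4) | ant1:(1,4)->S->(2,4)
  grid max=5 at (1,4)
Step 3: ant0:(1,4)->S->(2,4) | ant1:(2,4)->N->(1,4)
  grid max=6 at (1,4)
Step 4: ant0:(2,4)->N->(1,4) | ant1:(1,4)->S->(2,4)
  grid max=7 at (1,4)
Step 5: ant0:(1,4)->S->(2,4) | ant1:(2,4)->N->(1,4)
  grid max=8 at (1,4)

(2,4) (1,4)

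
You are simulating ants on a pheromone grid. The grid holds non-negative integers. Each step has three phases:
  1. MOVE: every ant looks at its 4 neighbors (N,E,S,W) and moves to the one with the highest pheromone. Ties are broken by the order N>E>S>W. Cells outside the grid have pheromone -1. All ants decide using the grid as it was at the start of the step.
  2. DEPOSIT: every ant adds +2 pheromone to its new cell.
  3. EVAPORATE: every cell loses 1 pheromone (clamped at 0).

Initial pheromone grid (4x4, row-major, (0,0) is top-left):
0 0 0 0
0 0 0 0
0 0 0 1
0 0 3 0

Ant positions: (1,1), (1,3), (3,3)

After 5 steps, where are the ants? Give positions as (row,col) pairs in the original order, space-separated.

Step 1: ant0:(1,1)->N->(0,1) | ant1:(1,3)->S->(2,3) | ant2:(3,3)->W->(3,2)
  grid max=4 at (3,2)
Step 2: ant0:(0,1)->E->(0,2) | ant1:(2,3)->N->(1,3) | ant2:(3,2)->N->(2,2)
  grid max=3 at (3,2)
Step 3: ant0:(0,2)->E->(0,3) | ant1:(1,3)->S->(2,3) | ant2:(2,2)->S->(3,2)
  grid max=4 at (3,2)
Step 4: ant0:(0,3)->S->(1,3) | ant1:(2,3)->N->(1,3) | ant2:(3,2)->N->(2,2)
  grid max=3 at (1,3)
Step 5: ant0:(1,3)->S->(2,3) | ant1:(1,3)->S->(2,3) | ant2:(2,2)->S->(3,2)
  grid max=4 at (2,3)

(2,3) (2,3) (3,2)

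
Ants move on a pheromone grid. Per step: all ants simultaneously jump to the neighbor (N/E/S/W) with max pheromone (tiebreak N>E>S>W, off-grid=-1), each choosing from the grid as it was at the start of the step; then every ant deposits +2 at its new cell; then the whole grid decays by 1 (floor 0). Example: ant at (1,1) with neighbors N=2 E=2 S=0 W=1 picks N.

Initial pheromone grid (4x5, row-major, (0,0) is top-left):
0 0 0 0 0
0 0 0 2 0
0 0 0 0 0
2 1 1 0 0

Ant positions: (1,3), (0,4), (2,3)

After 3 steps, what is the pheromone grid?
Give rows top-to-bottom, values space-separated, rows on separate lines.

After step 1: ants at (0,3),(1,4),(1,3)
  0 0 0 1 0
  0 0 0 3 1
  0 0 0 0 0
  1 0 0 0 0
After step 2: ants at (1,3),(1,3),(0,3)
  0 0 0 2 0
  0 0 0 6 0
  0 0 0 0 0
  0 0 0 0 0
After step 3: ants at (0,3),(0,3),(1,3)
  0 0 0 5 0
  0 0 0 7 0
  0 0 0 0 0
  0 0 0 0 0

0 0 0 5 0
0 0 0 7 0
0 0 0 0 0
0 0 0 0 0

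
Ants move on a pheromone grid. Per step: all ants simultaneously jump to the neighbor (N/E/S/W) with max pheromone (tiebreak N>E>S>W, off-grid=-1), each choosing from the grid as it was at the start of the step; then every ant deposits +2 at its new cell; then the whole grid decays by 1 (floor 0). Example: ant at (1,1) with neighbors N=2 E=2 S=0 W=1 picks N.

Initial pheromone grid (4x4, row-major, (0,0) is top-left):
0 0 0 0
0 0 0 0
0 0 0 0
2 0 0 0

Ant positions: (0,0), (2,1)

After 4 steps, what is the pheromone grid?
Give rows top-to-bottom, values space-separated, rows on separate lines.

After step 1: ants at (0,1),(1,1)
  0 1 0 0
  0 1 0 0
  0 0 0 0
  1 0 0 0
After step 2: ants at (1,1),(0,1)
  0 2 0 0
  0 2 0 0
  0 0 0 0
  0 0 0 0
After step 3: ants at (0,1),(1,1)
  0 3 0 0
  0 3 0 0
  0 0 0 0
  0 0 0 0
After step 4: ants at (1,1),(0,1)
  0 4 0 0
  0 4 0 0
  0 0 0 0
  0 0 0 0

0 4 0 0
0 4 0 0
0 0 0 0
0 0 0 0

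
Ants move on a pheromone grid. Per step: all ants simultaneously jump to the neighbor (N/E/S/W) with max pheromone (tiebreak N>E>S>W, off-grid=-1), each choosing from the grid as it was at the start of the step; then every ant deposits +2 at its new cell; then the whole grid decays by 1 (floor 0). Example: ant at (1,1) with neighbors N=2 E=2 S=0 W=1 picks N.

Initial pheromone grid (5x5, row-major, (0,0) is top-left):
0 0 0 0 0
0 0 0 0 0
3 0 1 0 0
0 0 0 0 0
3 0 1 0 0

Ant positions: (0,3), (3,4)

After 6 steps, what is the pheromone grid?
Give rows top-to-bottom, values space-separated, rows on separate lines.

After step 1: ants at (0,4),(2,4)
  0 0 0 0 1
  0 0 0 0 0
  2 0 0 0 1
  0 0 0 0 0
  2 0 0 0 0
After step 2: ants at (1,4),(1,4)
  0 0 0 0 0
  0 0 0 0 3
  1 0 0 0 0
  0 0 0 0 0
  1 0 0 0 0
After step 3: ants at (0,4),(0,4)
  0 0 0 0 3
  0 0 0 0 2
  0 0 0 0 0
  0 0 0 0 0
  0 0 0 0 0
After step 4: ants at (1,4),(1,4)
  0 0 0 0 2
  0 0 0 0 5
  0 0 0 0 0
  0 0 0 0 0
  0 0 0 0 0
After step 5: ants at (0,4),(0,4)
  0 0 0 0 5
  0 0 0 0 4
  0 0 0 0 0
  0 0 0 0 0
  0 0 0 0 0
After step 6: ants at (1,4),(1,4)
  0 0 0 0 4
  0 0 0 0 7
  0 0 0 0 0
  0 0 0 0 0
  0 0 0 0 0

0 0 0 0 4
0 0 0 0 7
0 0 0 0 0
0 0 0 0 0
0 0 0 0 0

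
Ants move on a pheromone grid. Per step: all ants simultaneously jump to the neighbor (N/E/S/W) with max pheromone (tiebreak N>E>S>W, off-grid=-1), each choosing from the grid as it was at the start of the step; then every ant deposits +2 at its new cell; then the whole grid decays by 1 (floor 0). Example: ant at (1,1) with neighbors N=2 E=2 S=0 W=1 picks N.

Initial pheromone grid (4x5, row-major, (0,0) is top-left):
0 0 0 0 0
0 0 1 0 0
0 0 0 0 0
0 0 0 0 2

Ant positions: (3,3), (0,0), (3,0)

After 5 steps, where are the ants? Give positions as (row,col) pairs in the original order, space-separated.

Step 1: ant0:(3,3)->E->(3,4) | ant1:(0,0)->E->(0,1) | ant2:(3,0)->N->(2,0)
  grid max=3 at (3,4)
Step 2: ant0:(3,4)->N->(2,4) | ant1:(0,1)->E->(0,2) | ant2:(2,0)->N->(1,0)
  grid max=2 at (3,4)
Step 3: ant0:(2,4)->S->(3,4) | ant1:(0,2)->E->(0,3) | ant2:(1,0)->N->(0,0)
  grid max=3 at (3,4)
Step 4: ant0:(3,4)->N->(2,4) | ant1:(0,3)->E->(0,4) | ant2:(0,0)->E->(0,1)
  grid max=2 at (3,4)
Step 5: ant0:(2,4)->S->(3,4) | ant1:(0,4)->S->(1,4) | ant2:(0,1)->E->(0,2)
  grid max=3 at (3,4)

(3,4) (1,4) (0,2)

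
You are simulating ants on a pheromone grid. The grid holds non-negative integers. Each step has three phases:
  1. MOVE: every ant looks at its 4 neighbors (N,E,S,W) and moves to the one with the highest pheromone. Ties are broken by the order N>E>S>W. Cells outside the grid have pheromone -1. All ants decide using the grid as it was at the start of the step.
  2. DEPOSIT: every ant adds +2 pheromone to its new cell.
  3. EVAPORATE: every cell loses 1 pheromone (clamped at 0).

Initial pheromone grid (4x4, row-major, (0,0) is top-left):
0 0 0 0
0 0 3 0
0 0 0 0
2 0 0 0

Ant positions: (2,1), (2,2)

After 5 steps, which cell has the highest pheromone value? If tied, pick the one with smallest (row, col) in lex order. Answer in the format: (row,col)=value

Step 1: ant0:(2,1)->N->(1,1) | ant1:(2,2)->N->(1,2)
  grid max=4 at (1,2)
Step 2: ant0:(1,1)->E->(1,2) | ant1:(1,2)->W->(1,1)
  grid max=5 at (1,2)
Step 3: ant0:(1,2)->W->(1,1) | ant1:(1,1)->E->(1,2)
  grid max=6 at (1,2)
Step 4: ant0:(1,1)->E->(1,2) | ant1:(1,2)->W->(1,1)
  grid max=7 at (1,2)
Step 5: ant0:(1,2)->W->(1,1) | ant1:(1,1)->E->(1,2)
  grid max=8 at (1,2)
Final grid:
  0 0 0 0
  0 5 8 0
  0 0 0 0
  0 0 0 0
Max pheromone 8 at (1,2)

Answer: (1,2)=8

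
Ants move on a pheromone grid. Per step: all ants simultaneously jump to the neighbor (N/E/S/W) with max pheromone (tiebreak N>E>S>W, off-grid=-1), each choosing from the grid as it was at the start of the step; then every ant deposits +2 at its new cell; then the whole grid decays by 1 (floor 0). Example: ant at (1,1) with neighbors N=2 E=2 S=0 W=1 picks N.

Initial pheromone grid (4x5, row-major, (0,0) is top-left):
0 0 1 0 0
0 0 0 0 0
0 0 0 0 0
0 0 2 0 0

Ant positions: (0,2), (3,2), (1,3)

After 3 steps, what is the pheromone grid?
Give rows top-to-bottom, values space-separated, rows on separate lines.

After step 1: ants at (0,3),(2,2),(0,3)
  0 0 0 3 0
  0 0 0 0 0
  0 0 1 0 0
  0 0 1 0 0
After step 2: ants at (0,4),(3,2),(0,4)
  0 0 0 2 3
  0 0 0 0 0
  0 0 0 0 0
  0 0 2 0 0
After step 3: ants at (0,3),(2,2),(0,3)
  0 0 0 5 2
  0 0 0 0 0
  0 0 1 0 0
  0 0 1 0 0

0 0 0 5 2
0 0 0 0 0
0 0 1 0 0
0 0 1 0 0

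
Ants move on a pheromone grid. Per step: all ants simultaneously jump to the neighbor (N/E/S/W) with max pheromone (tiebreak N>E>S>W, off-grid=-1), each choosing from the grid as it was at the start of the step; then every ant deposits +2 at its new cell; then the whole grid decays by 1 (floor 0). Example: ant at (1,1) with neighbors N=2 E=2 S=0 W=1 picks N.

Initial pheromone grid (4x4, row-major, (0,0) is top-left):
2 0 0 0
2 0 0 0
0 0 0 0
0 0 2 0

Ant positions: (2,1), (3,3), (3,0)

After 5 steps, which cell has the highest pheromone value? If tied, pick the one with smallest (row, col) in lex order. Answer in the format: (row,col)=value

Step 1: ant0:(2,1)->N->(1,1) | ant1:(3,3)->W->(3,2) | ant2:(3,0)->N->(2,0)
  grid max=3 at (3,2)
Step 2: ant0:(1,1)->W->(1,0) | ant1:(3,2)->N->(2,2) | ant2:(2,0)->N->(1,0)
  grid max=4 at (1,0)
Step 3: ant0:(1,0)->N->(0,0) | ant1:(2,2)->S->(3,2) | ant2:(1,0)->N->(0,0)
  grid max=3 at (0,0)
Step 4: ant0:(0,0)->S->(1,0) | ant1:(3,2)->N->(2,2) | ant2:(0,0)->S->(1,0)
  grid max=6 at (1,0)
Step 5: ant0:(1,0)->N->(0,0) | ant1:(2,2)->S->(3,2) | ant2:(1,0)->N->(0,0)
  grid max=5 at (0,0)
Final grid:
  5 0 0 0
  5 0 0 0
  0 0 0 0
  0 0 3 0
Max pheromone 5 at (0,0)

Answer: (0,0)=5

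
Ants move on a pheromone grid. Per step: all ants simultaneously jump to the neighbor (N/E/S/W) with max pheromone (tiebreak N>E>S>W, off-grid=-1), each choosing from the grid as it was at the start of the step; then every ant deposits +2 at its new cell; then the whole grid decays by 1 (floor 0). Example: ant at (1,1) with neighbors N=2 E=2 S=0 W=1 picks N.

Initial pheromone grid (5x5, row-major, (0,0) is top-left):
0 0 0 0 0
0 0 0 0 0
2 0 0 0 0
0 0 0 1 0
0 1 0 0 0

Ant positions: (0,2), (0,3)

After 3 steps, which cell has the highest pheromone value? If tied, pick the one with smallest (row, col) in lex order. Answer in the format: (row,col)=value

Answer: (0,3)=3

Derivation:
Step 1: ant0:(0,2)->E->(0,3) | ant1:(0,3)->E->(0,4)
  grid max=1 at (0,3)
Step 2: ant0:(0,3)->E->(0,4) | ant1:(0,4)->W->(0,3)
  grid max=2 at (0,3)
Step 3: ant0:(0,4)->W->(0,3) | ant1:(0,3)->E->(0,4)
  grid max=3 at (0,3)
Final grid:
  0 0 0 3 3
  0 0 0 0 0
  0 0 0 0 0
  0 0 0 0 0
  0 0 0 0 0
Max pheromone 3 at (0,3)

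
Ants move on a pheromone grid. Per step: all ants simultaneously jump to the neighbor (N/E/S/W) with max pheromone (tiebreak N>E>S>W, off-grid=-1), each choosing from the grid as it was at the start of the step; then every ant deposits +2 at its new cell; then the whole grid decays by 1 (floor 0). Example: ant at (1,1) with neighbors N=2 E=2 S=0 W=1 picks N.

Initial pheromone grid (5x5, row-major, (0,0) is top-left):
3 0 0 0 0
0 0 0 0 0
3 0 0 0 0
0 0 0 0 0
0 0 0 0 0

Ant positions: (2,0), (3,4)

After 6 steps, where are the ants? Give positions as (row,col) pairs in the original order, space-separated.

Step 1: ant0:(2,0)->N->(1,0) | ant1:(3,4)->N->(2,4)
  grid max=2 at (0,0)
Step 2: ant0:(1,0)->N->(0,0) | ant1:(2,4)->N->(1,4)
  grid max=3 at (0,0)
Step 3: ant0:(0,0)->E->(0,1) | ant1:(1,4)->N->(0,4)
  grid max=2 at (0,0)
Step 4: ant0:(0,1)->W->(0,0) | ant1:(0,4)->S->(1,4)
  grid max=3 at (0,0)
Step 5: ant0:(0,0)->E->(0,1) | ant1:(1,4)->N->(0,4)
  grid max=2 at (0,0)
Step 6: ant0:(0,1)->W->(0,0) | ant1:(0,4)->S->(1,4)
  grid max=3 at (0,0)

(0,0) (1,4)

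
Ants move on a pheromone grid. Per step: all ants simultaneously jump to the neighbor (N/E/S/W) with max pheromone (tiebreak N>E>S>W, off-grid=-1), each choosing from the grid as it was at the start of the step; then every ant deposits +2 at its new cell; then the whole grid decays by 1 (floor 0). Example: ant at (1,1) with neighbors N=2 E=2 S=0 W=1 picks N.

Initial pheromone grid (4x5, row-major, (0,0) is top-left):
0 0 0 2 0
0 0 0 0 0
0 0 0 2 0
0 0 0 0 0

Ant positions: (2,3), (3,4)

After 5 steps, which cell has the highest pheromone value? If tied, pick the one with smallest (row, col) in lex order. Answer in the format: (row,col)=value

Answer: (0,3)=3

Derivation:
Step 1: ant0:(2,3)->N->(1,3) | ant1:(3,4)->N->(2,4)
  grid max=1 at (0,3)
Step 2: ant0:(1,3)->N->(0,3) | ant1:(2,4)->W->(2,3)
  grid max=2 at (0,3)
Step 3: ant0:(0,3)->E->(0,4) | ant1:(2,3)->N->(1,3)
  grid max=1 at (0,3)
Step 4: ant0:(0,4)->W->(0,3) | ant1:(1,3)->N->(0,3)
  grid max=4 at (0,3)
Step 5: ant0:(0,3)->E->(0,4) | ant1:(0,3)->E->(0,4)
  grid max=3 at (0,3)
Final grid:
  0 0 0 3 3
  0 0 0 0 0
  0 0 0 0 0
  0 0 0 0 0
Max pheromone 3 at (0,3)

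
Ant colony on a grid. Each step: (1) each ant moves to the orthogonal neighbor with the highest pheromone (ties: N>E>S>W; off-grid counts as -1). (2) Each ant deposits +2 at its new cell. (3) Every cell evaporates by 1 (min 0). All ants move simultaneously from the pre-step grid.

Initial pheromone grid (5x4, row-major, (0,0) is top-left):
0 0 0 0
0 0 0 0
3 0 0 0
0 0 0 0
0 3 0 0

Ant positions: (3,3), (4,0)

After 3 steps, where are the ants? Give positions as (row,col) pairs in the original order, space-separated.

Step 1: ant0:(3,3)->N->(2,3) | ant1:(4,0)->E->(4,1)
  grid max=4 at (4,1)
Step 2: ant0:(2,3)->N->(1,3) | ant1:(4,1)->N->(3,1)
  grid max=3 at (4,1)
Step 3: ant0:(1,3)->N->(0,3) | ant1:(3,1)->S->(4,1)
  grid max=4 at (4,1)

(0,3) (4,1)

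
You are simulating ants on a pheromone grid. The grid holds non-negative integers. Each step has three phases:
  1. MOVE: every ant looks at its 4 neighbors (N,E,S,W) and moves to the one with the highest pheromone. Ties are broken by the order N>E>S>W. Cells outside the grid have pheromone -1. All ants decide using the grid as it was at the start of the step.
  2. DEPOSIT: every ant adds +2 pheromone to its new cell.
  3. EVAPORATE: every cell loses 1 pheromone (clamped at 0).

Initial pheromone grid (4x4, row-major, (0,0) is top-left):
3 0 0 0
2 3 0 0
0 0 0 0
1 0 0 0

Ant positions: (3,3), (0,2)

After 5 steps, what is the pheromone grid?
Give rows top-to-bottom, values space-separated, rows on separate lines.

After step 1: ants at (2,3),(0,3)
  2 0 0 1
  1 2 0 0
  0 0 0 1
  0 0 0 0
After step 2: ants at (1,3),(1,3)
  1 0 0 0
  0 1 0 3
  0 0 0 0
  0 0 0 0
After step 3: ants at (0,3),(0,3)
  0 0 0 3
  0 0 0 2
  0 0 0 0
  0 0 0 0
After step 4: ants at (1,3),(1,3)
  0 0 0 2
  0 0 0 5
  0 0 0 0
  0 0 0 0
After step 5: ants at (0,3),(0,3)
  0 0 0 5
  0 0 0 4
  0 0 0 0
  0 0 0 0

0 0 0 5
0 0 0 4
0 0 0 0
0 0 0 0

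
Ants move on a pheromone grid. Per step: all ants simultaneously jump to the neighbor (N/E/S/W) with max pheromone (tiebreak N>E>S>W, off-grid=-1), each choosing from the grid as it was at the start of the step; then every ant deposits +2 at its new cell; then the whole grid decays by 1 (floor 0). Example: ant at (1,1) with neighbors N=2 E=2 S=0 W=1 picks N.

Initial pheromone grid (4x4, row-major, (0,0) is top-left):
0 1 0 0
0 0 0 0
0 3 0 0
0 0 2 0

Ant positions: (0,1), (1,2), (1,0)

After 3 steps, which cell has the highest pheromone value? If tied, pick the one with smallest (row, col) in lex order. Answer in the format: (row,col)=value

Step 1: ant0:(0,1)->E->(0,2) | ant1:(1,2)->N->(0,2) | ant2:(1,0)->N->(0,0)
  grid max=3 at (0,2)
Step 2: ant0:(0,2)->E->(0,3) | ant1:(0,2)->E->(0,3) | ant2:(0,0)->E->(0,1)
  grid max=3 at (0,3)
Step 3: ant0:(0,3)->W->(0,2) | ant1:(0,3)->W->(0,2) | ant2:(0,1)->E->(0,2)
  grid max=7 at (0,2)
Final grid:
  0 0 7 2
  0 0 0 0
  0 0 0 0
  0 0 0 0
Max pheromone 7 at (0,2)

Answer: (0,2)=7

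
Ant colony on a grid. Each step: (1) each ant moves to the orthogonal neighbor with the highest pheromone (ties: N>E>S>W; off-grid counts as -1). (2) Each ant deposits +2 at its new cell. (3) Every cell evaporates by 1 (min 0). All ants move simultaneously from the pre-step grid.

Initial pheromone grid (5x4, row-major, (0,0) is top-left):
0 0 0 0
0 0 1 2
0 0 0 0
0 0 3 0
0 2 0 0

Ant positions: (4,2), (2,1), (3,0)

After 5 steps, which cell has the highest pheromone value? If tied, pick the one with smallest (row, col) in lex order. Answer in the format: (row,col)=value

Step 1: ant0:(4,2)->N->(3,2) | ant1:(2,1)->N->(1,1) | ant2:(3,0)->N->(2,0)
  grid max=4 at (3,2)
Step 2: ant0:(3,2)->N->(2,2) | ant1:(1,1)->N->(0,1) | ant2:(2,0)->N->(1,0)
  grid max=3 at (3,2)
Step 3: ant0:(2,2)->S->(3,2) | ant1:(0,1)->E->(0,2) | ant2:(1,0)->N->(0,0)
  grid max=4 at (3,2)
Step 4: ant0:(3,2)->N->(2,2) | ant1:(0,2)->E->(0,3) | ant2:(0,0)->E->(0,1)
  grid max=3 at (3,2)
Step 5: ant0:(2,2)->S->(3,2) | ant1:(0,3)->S->(1,3) | ant2:(0,1)->E->(0,2)
  grid max=4 at (3,2)
Final grid:
  0 0 1 0
  0 0 0 1
  0 0 0 0
  0 0 4 0
  0 0 0 0
Max pheromone 4 at (3,2)

Answer: (3,2)=4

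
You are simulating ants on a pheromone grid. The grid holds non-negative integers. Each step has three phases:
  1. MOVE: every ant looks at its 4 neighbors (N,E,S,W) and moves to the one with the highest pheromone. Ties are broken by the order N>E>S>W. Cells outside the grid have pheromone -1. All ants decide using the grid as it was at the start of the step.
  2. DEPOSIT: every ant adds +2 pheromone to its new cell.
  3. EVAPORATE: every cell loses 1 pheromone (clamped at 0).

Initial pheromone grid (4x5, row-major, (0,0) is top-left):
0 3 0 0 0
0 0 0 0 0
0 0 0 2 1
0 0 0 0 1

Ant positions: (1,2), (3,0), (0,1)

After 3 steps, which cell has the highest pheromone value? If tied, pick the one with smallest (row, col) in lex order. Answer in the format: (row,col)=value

Step 1: ant0:(1,2)->N->(0,2) | ant1:(3,0)->N->(2,0) | ant2:(0,1)->E->(0,2)
  grid max=3 at (0,2)
Step 2: ant0:(0,2)->W->(0,1) | ant1:(2,0)->N->(1,0) | ant2:(0,2)->W->(0,1)
  grid max=5 at (0,1)
Step 3: ant0:(0,1)->E->(0,2) | ant1:(1,0)->N->(0,0) | ant2:(0,1)->E->(0,2)
  grid max=5 at (0,2)
Final grid:
  1 4 5 0 0
  0 0 0 0 0
  0 0 0 0 0
  0 0 0 0 0
Max pheromone 5 at (0,2)

Answer: (0,2)=5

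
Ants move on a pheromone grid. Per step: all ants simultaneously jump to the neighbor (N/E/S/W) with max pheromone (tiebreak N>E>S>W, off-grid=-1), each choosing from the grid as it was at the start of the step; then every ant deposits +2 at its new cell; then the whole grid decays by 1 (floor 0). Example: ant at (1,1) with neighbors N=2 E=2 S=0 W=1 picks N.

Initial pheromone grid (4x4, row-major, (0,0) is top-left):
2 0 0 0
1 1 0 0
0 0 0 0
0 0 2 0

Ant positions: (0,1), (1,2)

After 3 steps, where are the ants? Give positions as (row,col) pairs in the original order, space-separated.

Step 1: ant0:(0,1)->W->(0,0) | ant1:(1,2)->W->(1,1)
  grid max=3 at (0,0)
Step 2: ant0:(0,0)->E->(0,1) | ant1:(1,1)->N->(0,1)
  grid max=3 at (0,1)
Step 3: ant0:(0,1)->W->(0,0) | ant1:(0,1)->W->(0,0)
  grid max=5 at (0,0)

(0,0) (0,0)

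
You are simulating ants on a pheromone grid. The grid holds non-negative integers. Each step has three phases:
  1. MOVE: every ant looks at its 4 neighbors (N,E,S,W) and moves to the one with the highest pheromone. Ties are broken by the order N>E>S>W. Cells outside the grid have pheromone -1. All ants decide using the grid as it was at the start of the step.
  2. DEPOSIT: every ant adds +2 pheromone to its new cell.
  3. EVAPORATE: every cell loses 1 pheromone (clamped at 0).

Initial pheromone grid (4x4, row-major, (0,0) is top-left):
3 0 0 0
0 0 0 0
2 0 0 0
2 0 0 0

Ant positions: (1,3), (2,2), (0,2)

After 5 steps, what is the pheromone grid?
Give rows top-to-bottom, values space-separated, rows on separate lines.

After step 1: ants at (0,3),(1,2),(0,3)
  2 0 0 3
  0 0 1 0
  1 0 0 0
  1 0 0 0
After step 2: ants at (1,3),(0,2),(1,3)
  1 0 1 2
  0 0 0 3
  0 0 0 0
  0 0 0 0
After step 3: ants at (0,3),(0,3),(0,3)
  0 0 0 7
  0 0 0 2
  0 0 0 0
  0 0 0 0
After step 4: ants at (1,3),(1,3),(1,3)
  0 0 0 6
  0 0 0 7
  0 0 0 0
  0 0 0 0
After step 5: ants at (0,3),(0,3),(0,3)
  0 0 0 11
  0 0 0 6
  0 0 0 0
  0 0 0 0

0 0 0 11
0 0 0 6
0 0 0 0
0 0 0 0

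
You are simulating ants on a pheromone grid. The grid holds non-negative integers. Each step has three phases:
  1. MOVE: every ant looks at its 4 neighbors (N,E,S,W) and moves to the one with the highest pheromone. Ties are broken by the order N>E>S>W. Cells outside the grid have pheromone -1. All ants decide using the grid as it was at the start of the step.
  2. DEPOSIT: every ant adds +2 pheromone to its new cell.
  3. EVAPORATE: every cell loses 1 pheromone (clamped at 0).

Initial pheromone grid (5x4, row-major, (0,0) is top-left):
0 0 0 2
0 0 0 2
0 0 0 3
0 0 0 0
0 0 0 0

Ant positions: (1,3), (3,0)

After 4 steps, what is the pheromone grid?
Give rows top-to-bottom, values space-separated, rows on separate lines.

After step 1: ants at (2,3),(2,0)
  0 0 0 1
  0 0 0 1
  1 0 0 4
  0 0 0 0
  0 0 0 0
After step 2: ants at (1,3),(1,0)
  0 0 0 0
  1 0 0 2
  0 0 0 3
  0 0 0 0
  0 0 0 0
After step 3: ants at (2,3),(0,0)
  1 0 0 0
  0 0 0 1
  0 0 0 4
  0 0 0 0
  0 0 0 0
After step 4: ants at (1,3),(0,1)
  0 1 0 0
  0 0 0 2
  0 0 0 3
  0 0 0 0
  0 0 0 0

0 1 0 0
0 0 0 2
0 0 0 3
0 0 0 0
0 0 0 0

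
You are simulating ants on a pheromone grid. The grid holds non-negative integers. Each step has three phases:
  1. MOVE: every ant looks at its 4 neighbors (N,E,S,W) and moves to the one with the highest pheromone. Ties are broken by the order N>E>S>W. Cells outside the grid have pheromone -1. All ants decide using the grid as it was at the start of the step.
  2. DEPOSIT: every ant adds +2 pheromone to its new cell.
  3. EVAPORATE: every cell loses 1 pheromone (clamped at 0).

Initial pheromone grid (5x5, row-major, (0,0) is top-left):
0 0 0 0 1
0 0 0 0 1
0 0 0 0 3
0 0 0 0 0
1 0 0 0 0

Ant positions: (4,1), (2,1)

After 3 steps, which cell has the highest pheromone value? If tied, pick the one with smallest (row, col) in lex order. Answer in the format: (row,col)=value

Answer: (4,0)=2

Derivation:
Step 1: ant0:(4,1)->W->(4,0) | ant1:(2,1)->N->(1,1)
  grid max=2 at (2,4)
Step 2: ant0:(4,0)->N->(3,0) | ant1:(1,1)->N->(0,1)
  grid max=1 at (0,1)
Step 3: ant0:(3,0)->S->(4,0) | ant1:(0,1)->E->(0,2)
  grid max=2 at (4,0)
Final grid:
  0 0 1 0 0
  0 0 0 0 0
  0 0 0 0 0
  0 0 0 0 0
  2 0 0 0 0
Max pheromone 2 at (4,0)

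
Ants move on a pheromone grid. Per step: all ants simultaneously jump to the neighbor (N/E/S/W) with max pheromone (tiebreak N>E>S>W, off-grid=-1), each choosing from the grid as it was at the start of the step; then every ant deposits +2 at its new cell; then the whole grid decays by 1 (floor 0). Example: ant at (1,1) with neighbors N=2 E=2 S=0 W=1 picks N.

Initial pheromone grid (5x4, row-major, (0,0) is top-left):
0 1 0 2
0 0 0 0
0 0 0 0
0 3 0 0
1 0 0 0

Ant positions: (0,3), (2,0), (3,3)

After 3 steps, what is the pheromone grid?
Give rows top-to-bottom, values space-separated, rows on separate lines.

After step 1: ants at (1,3),(1,0),(2,3)
  0 0 0 1
  1 0 0 1
  0 0 0 1
  0 2 0 0
  0 0 0 0
After step 2: ants at (0,3),(0,0),(1,3)
  1 0 0 2
  0 0 0 2
  0 0 0 0
  0 1 0 0
  0 0 0 0
After step 3: ants at (1,3),(0,1),(0,3)
  0 1 0 3
  0 0 0 3
  0 0 0 0
  0 0 0 0
  0 0 0 0

0 1 0 3
0 0 0 3
0 0 0 0
0 0 0 0
0 0 0 0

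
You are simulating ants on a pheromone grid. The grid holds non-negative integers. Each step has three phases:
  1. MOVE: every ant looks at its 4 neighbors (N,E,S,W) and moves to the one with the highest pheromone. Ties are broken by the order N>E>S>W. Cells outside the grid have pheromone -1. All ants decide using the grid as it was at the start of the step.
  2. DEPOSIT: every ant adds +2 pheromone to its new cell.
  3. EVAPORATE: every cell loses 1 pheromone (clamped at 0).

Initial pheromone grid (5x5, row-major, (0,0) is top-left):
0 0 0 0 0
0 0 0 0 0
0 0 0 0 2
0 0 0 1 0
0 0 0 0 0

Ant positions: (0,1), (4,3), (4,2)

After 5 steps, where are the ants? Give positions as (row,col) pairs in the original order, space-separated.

Step 1: ant0:(0,1)->E->(0,2) | ant1:(4,3)->N->(3,3) | ant2:(4,2)->N->(3,2)
  grid max=2 at (3,3)
Step 2: ant0:(0,2)->E->(0,3) | ant1:(3,3)->W->(3,2) | ant2:(3,2)->E->(3,3)
  grid max=3 at (3,3)
Step 3: ant0:(0,3)->E->(0,4) | ant1:(3,2)->E->(3,3) | ant2:(3,3)->W->(3,2)
  grid max=4 at (3,3)
Step 4: ant0:(0,4)->S->(1,4) | ant1:(3,3)->W->(3,2) | ant2:(3,2)->E->(3,3)
  grid max=5 at (3,3)
Step 5: ant0:(1,4)->N->(0,4) | ant1:(3,2)->E->(3,3) | ant2:(3,3)->W->(3,2)
  grid max=6 at (3,3)

(0,4) (3,3) (3,2)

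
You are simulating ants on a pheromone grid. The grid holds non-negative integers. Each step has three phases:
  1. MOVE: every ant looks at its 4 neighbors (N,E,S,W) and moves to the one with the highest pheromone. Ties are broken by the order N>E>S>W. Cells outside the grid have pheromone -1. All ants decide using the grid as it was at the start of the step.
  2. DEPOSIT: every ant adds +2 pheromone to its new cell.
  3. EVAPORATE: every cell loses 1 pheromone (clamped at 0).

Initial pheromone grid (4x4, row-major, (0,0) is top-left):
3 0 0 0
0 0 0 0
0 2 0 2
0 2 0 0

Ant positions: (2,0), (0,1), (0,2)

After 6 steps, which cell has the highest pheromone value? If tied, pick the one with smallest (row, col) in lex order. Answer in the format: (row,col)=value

Step 1: ant0:(2,0)->E->(2,1) | ant1:(0,1)->W->(0,0) | ant2:(0,2)->E->(0,3)
  grid max=4 at (0,0)
Step 2: ant0:(2,1)->S->(3,1) | ant1:(0,0)->E->(0,1) | ant2:(0,3)->S->(1,3)
  grid max=3 at (0,0)
Step 3: ant0:(3,1)->N->(2,1) | ant1:(0,1)->W->(0,0) | ant2:(1,3)->N->(0,3)
  grid max=4 at (0,0)
Step 4: ant0:(2,1)->S->(3,1) | ant1:(0,0)->E->(0,1) | ant2:(0,3)->S->(1,3)
  grid max=3 at (0,0)
Step 5: ant0:(3,1)->N->(2,1) | ant1:(0,1)->W->(0,0) | ant2:(1,3)->N->(0,3)
  grid max=4 at (0,0)
Step 6: ant0:(2,1)->S->(3,1) | ant1:(0,0)->E->(0,1) | ant2:(0,3)->S->(1,3)
  grid max=3 at (0,0)
Final grid:
  3 1 0 0
  0 0 0 1
  0 2 0 0
  0 2 0 0
Max pheromone 3 at (0,0)

Answer: (0,0)=3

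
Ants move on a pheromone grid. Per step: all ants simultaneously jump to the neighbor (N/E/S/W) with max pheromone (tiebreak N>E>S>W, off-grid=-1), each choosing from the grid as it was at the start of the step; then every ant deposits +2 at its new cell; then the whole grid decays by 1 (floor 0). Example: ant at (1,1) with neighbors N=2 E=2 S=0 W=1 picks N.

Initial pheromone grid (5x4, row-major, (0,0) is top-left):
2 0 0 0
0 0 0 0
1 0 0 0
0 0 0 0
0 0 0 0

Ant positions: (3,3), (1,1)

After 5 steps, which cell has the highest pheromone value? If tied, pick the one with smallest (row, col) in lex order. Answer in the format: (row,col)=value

Step 1: ant0:(3,3)->N->(2,3) | ant1:(1,1)->N->(0,1)
  grid max=1 at (0,0)
Step 2: ant0:(2,3)->N->(1,3) | ant1:(0,1)->W->(0,0)
  grid max=2 at (0,0)
Step 3: ant0:(1,3)->N->(0,3) | ant1:(0,0)->E->(0,1)
  grid max=1 at (0,0)
Step 4: ant0:(0,3)->S->(1,3) | ant1:(0,1)->W->(0,0)
  grid max=2 at (0,0)
Step 5: ant0:(1,3)->N->(0,3) | ant1:(0,0)->E->(0,1)
  grid max=1 at (0,0)
Final grid:
  1 1 0 1
  0 0 0 0
  0 0 0 0
  0 0 0 0
  0 0 0 0
Max pheromone 1 at (0,0)

Answer: (0,0)=1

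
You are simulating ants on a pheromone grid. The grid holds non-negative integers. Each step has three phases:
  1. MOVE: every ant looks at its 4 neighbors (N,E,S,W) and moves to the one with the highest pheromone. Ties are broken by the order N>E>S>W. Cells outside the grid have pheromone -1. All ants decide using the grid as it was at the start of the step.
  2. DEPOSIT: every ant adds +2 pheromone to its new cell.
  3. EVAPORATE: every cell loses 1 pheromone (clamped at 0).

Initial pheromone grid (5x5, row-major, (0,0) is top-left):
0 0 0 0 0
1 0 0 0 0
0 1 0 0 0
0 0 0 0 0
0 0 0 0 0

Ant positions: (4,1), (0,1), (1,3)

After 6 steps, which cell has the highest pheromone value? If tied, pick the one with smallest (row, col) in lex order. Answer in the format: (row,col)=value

Answer: (0,2)=8

Derivation:
Step 1: ant0:(4,1)->N->(3,1) | ant1:(0,1)->E->(0,2) | ant2:(1,3)->N->(0,3)
  grid max=1 at (0,2)
Step 2: ant0:(3,1)->N->(2,1) | ant1:(0,2)->E->(0,3) | ant2:(0,3)->W->(0,2)
  grid max=2 at (0,2)
Step 3: ant0:(2,1)->N->(1,1) | ant1:(0,3)->W->(0,2) | ant2:(0,2)->E->(0,3)
  grid max=3 at (0,2)
Step 4: ant0:(1,1)->N->(0,1) | ant1:(0,2)->E->(0,3) | ant2:(0,3)->W->(0,2)
  grid max=4 at (0,2)
Step 5: ant0:(0,1)->E->(0,2) | ant1:(0,3)->W->(0,2) | ant2:(0,2)->E->(0,3)
  grid max=7 at (0,2)
Step 6: ant0:(0,2)->E->(0,3) | ant1:(0,2)->E->(0,3) | ant2:(0,3)->W->(0,2)
  grid max=8 at (0,2)
Final grid:
  0 0 8 8 0
  0 0 0 0 0
  0 0 0 0 0
  0 0 0 0 0
  0 0 0 0 0
Max pheromone 8 at (0,2)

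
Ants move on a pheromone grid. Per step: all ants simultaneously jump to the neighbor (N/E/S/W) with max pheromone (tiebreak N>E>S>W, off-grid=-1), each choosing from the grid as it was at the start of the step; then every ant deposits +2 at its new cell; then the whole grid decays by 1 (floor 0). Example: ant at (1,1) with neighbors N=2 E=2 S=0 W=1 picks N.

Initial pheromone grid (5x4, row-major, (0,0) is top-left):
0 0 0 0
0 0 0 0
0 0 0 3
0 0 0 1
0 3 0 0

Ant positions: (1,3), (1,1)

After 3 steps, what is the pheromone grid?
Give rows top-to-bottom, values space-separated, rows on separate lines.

After step 1: ants at (2,3),(0,1)
  0 1 0 0
  0 0 0 0
  0 0 0 4
  0 0 0 0
  0 2 0 0
After step 2: ants at (1,3),(0,2)
  0 0 1 0
  0 0 0 1
  0 0 0 3
  0 0 0 0
  0 1 0 0
After step 3: ants at (2,3),(0,3)
  0 0 0 1
  0 0 0 0
  0 0 0 4
  0 0 0 0
  0 0 0 0

0 0 0 1
0 0 0 0
0 0 0 4
0 0 0 0
0 0 0 0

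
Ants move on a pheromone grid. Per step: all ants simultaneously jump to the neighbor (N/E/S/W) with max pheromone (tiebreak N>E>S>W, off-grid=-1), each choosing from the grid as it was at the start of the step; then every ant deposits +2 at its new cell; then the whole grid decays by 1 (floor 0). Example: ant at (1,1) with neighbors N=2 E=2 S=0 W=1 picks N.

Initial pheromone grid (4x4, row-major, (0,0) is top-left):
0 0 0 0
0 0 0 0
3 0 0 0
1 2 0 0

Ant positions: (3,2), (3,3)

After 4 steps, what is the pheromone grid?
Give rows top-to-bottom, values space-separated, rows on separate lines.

After step 1: ants at (3,1),(2,3)
  0 0 0 0
  0 0 0 0
  2 0 0 1
  0 3 0 0
After step 2: ants at (2,1),(1,3)
  0 0 0 0
  0 0 0 1
  1 1 0 0
  0 2 0 0
After step 3: ants at (3,1),(0,3)
  0 0 0 1
  0 0 0 0
  0 0 0 0
  0 3 0 0
After step 4: ants at (2,1),(1,3)
  0 0 0 0
  0 0 0 1
  0 1 0 0
  0 2 0 0

0 0 0 0
0 0 0 1
0 1 0 0
0 2 0 0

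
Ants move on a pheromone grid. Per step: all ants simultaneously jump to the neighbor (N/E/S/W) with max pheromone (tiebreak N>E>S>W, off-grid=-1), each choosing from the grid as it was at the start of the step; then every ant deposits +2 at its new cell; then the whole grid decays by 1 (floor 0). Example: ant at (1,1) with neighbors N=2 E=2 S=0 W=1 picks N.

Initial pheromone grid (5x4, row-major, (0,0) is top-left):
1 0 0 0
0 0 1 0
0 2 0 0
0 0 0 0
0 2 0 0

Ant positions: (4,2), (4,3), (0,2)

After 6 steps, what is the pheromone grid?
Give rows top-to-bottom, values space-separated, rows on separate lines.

After step 1: ants at (4,1),(3,3),(1,2)
  0 0 0 0
  0 0 2 0
  0 1 0 0
  0 0 0 1
  0 3 0 0
After step 2: ants at (3,1),(2,3),(0,2)
  0 0 1 0
  0 0 1 0
  0 0 0 1
  0 1 0 0
  0 2 0 0
After step 3: ants at (4,1),(1,3),(1,2)
  0 0 0 0
  0 0 2 1
  0 0 0 0
  0 0 0 0
  0 3 0 0
After step 4: ants at (3,1),(1,2),(1,3)
  0 0 0 0
  0 0 3 2
  0 0 0 0
  0 1 0 0
  0 2 0 0
After step 5: ants at (4,1),(1,3),(1,2)
  0 0 0 0
  0 0 4 3
  0 0 0 0
  0 0 0 0
  0 3 0 0
After step 6: ants at (3,1),(1,2),(1,3)
  0 0 0 0
  0 0 5 4
  0 0 0 0
  0 1 0 0
  0 2 0 0

0 0 0 0
0 0 5 4
0 0 0 0
0 1 0 0
0 2 0 0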